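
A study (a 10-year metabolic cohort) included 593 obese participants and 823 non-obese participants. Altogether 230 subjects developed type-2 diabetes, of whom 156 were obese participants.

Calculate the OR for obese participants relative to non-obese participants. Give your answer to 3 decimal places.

3.613

obese participants without the outcome: 593 − 156 = 437
non-obese participants with the outcome: 230 − 156 = 74
non-obese participants without the outcome: 823 − 74 = 749
OR = (156 × 749) / (437 × 74) = 116844/32338 ≈ 3.613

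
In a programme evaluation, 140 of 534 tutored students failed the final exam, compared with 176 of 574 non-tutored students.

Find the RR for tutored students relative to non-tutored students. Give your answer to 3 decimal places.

risk, tutored students = 140/534 = 0.2622
risk, non-tutored students = 176/574 = 0.3066
RR = 0.2622 / 0.3066 = 0.855

RR: 0.855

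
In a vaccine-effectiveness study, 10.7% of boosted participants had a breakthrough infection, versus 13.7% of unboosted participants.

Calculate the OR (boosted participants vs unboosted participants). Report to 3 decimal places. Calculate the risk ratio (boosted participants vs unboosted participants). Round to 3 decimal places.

odds, boosted participants = 0.1070/0.8930 = 0.1198
odds, unboosted participants = 0.1370/0.8630 = 0.1587
OR = 0.1198 / 0.1587 = 0.755
RR = 0.1070 / 0.1370 = 0.781

OR = 0.755; RR = 0.781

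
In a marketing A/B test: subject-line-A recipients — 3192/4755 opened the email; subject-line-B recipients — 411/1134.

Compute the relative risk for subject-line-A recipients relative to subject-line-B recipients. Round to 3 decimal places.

risk, subject-line-A recipients = 3192/4755 = 0.6713
risk, subject-line-B recipients = 411/1134 = 0.3624
RR = 0.6713 / 0.3624 = 1.852

1.852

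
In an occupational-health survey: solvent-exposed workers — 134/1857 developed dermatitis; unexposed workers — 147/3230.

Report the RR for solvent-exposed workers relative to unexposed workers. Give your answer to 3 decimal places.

1.586

risk, solvent-exposed workers = 134/1857 = 0.07216
risk, unexposed workers = 147/3230 = 0.04551
RR = 0.07216 / 0.04551 = 1.586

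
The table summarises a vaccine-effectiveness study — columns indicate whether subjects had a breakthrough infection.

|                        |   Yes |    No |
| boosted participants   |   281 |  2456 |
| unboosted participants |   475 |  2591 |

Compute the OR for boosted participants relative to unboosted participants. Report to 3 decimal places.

OR = (281 × 2591) / (2456 × 475) = 728071/1166600 ≈ 0.624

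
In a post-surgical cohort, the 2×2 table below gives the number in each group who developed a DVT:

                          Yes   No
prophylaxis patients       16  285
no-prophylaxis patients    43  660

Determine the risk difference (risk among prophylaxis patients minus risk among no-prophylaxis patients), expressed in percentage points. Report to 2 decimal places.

risk, prophylaxis patients = 16/301 = 0.0532
risk, no-prophylaxis patients = 43/703 = 0.0612
risk difference = 0.0532 − 0.0612 = -0.0080 → -0.80 percentage points

-0.80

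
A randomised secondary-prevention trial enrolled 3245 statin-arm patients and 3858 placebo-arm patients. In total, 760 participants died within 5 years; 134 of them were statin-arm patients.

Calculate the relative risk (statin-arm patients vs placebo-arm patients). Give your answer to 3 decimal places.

statin-arm patients without the outcome: 3245 − 134 = 3111
placebo-arm patients with the outcome: 760 − 134 = 626
placebo-arm patients without the outcome: 3858 − 626 = 3232
risk, statin-arm patients = 134/3245 = 0.04129
risk, placebo-arm patients = 626/3858 = 0.16226
RR = 0.04129 / 0.16226 = 0.254

0.254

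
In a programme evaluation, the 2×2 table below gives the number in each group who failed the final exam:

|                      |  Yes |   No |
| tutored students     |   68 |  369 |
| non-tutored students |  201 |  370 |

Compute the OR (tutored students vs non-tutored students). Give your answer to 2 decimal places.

OR ≈ 0.34

odds, tutored students = 68/369 = 0.1843
odds, non-tutored students = 201/370 = 0.5432
OR = 0.1843 / 0.5432 = 0.34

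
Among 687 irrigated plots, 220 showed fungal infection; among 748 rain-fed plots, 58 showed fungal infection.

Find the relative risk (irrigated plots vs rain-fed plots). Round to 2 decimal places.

risk, irrigated plots = 220/687 = 0.3202
risk, rain-fed plots = 58/748 = 0.0775
RR = 0.3202 / 0.0775 = 4.13

RR = 4.13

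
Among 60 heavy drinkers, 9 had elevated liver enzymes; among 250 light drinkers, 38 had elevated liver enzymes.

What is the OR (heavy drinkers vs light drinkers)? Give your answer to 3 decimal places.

0.985

odds, heavy drinkers = 9/51 = 0.1765
odds, light drinkers = 38/212 = 0.1792
OR = 0.1765 / 0.1792 = 0.985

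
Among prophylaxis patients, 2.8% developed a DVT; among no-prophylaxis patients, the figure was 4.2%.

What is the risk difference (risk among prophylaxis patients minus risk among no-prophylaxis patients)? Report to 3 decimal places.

risk difference = 0.02800 − 0.04200 = -0.014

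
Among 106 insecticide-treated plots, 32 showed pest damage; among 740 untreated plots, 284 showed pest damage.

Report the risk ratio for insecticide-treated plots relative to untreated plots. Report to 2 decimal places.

0.79

risk, insecticide-treated plots = 32/106 = 0.3019
risk, untreated plots = 284/740 = 0.3838
RR = 0.3019 / 0.3838 = 0.79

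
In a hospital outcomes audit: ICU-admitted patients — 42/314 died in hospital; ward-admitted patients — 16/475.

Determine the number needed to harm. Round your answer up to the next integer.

10

risk, ICU-admitted patients = 42/314 = 0.133758
risk, ward-admitted patients = 16/475 = 0.033684
absolute risk difference = 0.100074
1 / 0.100074 = 9.993 → round up → 10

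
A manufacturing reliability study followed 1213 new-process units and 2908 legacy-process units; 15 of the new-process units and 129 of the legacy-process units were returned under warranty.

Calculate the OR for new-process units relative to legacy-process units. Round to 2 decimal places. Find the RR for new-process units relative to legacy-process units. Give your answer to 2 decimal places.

OR = 0.27; RR = 0.28

odds, new-process units = 15/1198 = 0.01252
odds, legacy-process units = 129/2779 = 0.04642
OR = 0.01252 / 0.04642 = 0.27
risk, new-process units = 15/1213 = 0.01237
risk, legacy-process units = 129/2908 = 0.04436
RR = 0.01237 / 0.04436 = 0.28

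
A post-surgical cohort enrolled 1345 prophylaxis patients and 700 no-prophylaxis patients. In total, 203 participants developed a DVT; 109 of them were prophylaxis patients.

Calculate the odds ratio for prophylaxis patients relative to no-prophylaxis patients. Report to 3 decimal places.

prophylaxis patients without the outcome: 1345 − 109 = 1236
no-prophylaxis patients with the outcome: 203 − 109 = 94
no-prophylaxis patients without the outcome: 700 − 94 = 606
OR = (109 × 606) / (1236 × 94) = 66054/116184 ≈ 0.569

0.569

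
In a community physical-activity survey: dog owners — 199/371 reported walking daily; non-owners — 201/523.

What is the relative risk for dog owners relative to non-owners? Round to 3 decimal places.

risk, dog owners = 199/371 = 0.5364
risk, non-owners = 201/523 = 0.3843
RR = 0.5364 / 0.3843 = 1.396

1.396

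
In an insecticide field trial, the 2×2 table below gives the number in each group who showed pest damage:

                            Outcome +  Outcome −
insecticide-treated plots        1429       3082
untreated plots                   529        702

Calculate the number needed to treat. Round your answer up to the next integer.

9

risk, insecticide-treated plots = 1429/4511 = 0.316781
risk, untreated plots = 529/1231 = 0.429732
absolute risk difference = 0.112951
1 / 0.112951 = 8.853 → round up → 9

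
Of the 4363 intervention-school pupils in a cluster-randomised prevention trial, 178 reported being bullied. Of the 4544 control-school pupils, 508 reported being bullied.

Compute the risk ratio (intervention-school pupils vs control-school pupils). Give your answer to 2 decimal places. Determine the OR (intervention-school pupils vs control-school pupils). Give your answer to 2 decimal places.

risk, intervention-school pupils = 178/4363 = 0.04080
risk, control-school pupils = 508/4544 = 0.11180
RR = 0.04080 / 0.11180 = 0.36
odds, intervention-school pupils = 178/4185 = 0.04253
odds, control-school pupils = 508/4036 = 0.12587
OR = 0.04253 / 0.12587 = 0.34

RR = 0.36; OR = 0.34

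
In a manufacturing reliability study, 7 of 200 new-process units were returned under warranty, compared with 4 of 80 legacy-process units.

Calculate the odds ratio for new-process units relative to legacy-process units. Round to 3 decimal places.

OR = (7 × 76) / (193 × 4) = 532/772 ≈ 0.689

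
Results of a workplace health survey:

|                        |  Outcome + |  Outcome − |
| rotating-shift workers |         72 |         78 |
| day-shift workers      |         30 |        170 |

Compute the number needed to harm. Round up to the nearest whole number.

NNH: 4

risk, rotating-shift workers = 72/150 = 0.480000
risk, day-shift workers = 30/200 = 0.150000
absolute risk difference = 0.330000
1 / 0.330000 = 3.030 → round up → 4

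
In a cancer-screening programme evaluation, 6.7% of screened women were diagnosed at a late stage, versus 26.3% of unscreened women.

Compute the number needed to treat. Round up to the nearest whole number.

6

absolute risk difference = 0.196000
1 / 0.196000 = 5.102 → round up → 6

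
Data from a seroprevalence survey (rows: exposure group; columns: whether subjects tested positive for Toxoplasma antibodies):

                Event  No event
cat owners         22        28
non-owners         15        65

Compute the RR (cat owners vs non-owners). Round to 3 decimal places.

risk, cat owners = 22/50 = 0.4400
risk, non-owners = 15/80 = 0.1875
RR = 0.4400 / 0.1875 = 2.347

2.347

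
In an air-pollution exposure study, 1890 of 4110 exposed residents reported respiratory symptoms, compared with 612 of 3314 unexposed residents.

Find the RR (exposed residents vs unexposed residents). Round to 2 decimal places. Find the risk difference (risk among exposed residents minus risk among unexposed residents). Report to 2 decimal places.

risk, exposed residents = 1890/4110 = 0.4599
risk, unexposed residents = 612/3314 = 0.1847
RR = 0.4599 / 0.1847 = 2.49
risk difference = 0.4599 − 0.1847 = 0.28

RR = 2.49; RD = 0.28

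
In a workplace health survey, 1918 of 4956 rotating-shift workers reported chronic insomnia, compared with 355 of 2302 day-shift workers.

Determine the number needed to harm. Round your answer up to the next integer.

risk, rotating-shift workers = 1918/4956 = 0.387006
risk, day-shift workers = 355/2302 = 0.154214
absolute risk difference = 0.232792
1 / 0.232792 = 4.296 → round up → 5

5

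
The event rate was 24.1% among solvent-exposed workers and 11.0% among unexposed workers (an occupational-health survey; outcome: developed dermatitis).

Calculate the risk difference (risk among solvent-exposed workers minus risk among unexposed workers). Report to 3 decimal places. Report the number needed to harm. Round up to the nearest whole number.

risk difference = 0.2410 − 0.1100 = 0.131
absolute risk difference = 0.131000
1 / 0.131000 = 7.634 → round up → 8

RD = 0.131; NNH = 8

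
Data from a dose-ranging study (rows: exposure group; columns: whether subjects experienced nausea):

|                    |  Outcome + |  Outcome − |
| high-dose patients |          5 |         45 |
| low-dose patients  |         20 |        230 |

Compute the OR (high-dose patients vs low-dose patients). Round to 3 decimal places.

OR = (5 × 230) / (45 × 20) = 1150/900 ≈ 1.278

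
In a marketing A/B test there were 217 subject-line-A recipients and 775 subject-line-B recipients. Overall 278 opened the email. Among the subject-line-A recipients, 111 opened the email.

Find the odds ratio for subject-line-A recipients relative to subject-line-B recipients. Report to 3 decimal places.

subject-line-A recipients without the outcome: 217 − 111 = 106
subject-line-B recipients with the outcome: 278 − 111 = 167
subject-line-B recipients without the outcome: 775 − 167 = 608
OR = (111 × 608) / (106 × 167) = 67488/17702 ≈ 3.812

OR ≈ 3.812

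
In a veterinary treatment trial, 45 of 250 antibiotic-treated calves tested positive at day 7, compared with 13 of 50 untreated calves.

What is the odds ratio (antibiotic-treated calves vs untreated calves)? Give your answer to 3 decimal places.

0.625

odds, antibiotic-treated calves = 45/205 = 0.2195
odds, untreated calves = 13/37 = 0.3514
OR = 0.2195 / 0.3514 = 0.625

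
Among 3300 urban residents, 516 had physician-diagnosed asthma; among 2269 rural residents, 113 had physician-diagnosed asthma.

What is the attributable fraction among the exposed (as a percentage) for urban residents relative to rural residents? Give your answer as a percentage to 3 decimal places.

68.150%

risk, urban residents = 516/3300 = 0.15636
risk, rural residents = 113/2269 = 0.04980
AR% = (0.15636 − 0.04980) / 0.15636 = 0.6815 → 68.150%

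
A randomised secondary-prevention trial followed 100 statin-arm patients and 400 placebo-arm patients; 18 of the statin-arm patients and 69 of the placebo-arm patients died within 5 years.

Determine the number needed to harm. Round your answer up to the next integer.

risk, statin-arm patients = 18/100 = 0.180000
risk, placebo-arm patients = 69/400 = 0.172500
absolute risk difference = 0.007500
1 / 0.007500 = 133.333 → round up → 134

NNH = 134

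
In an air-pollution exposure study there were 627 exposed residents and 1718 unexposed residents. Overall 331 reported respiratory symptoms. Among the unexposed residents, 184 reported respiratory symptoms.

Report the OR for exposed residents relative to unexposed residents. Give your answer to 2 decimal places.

exposed residents with the outcome: 331 − 184 = 147
exposed residents without the outcome: 627 − 147 = 480
unexposed residents without the outcome: 1718 − 184 = 1534
odds, exposed residents = 147/480 = 0.3063
odds, unexposed residents = 184/1534 = 0.1199
OR = 0.3063 / 0.1199 = 2.55

2.55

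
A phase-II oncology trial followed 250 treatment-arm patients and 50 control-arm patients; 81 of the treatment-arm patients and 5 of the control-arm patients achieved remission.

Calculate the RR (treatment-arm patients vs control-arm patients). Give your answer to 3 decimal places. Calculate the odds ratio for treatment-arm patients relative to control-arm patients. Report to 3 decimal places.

risk, treatment-arm patients = 81/250 = 0.3240
risk, control-arm patients = 5/50 = 0.1000
RR = 0.3240 / 0.1000 = 3.240
odds, treatment-arm patients = 81/169 = 0.4793
odds, control-arm patients = 5/45 = 0.1111
OR = 0.4793 / 0.1111 = 4.314

RR = 3.240; OR = 4.314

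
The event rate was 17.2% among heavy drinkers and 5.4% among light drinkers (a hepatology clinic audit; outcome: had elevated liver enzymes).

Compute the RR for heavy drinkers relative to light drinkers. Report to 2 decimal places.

RR = 0.1720 / 0.0540 = 3.19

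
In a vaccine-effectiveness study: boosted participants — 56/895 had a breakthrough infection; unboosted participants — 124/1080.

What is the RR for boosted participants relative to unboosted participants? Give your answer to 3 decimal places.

risk, boosted participants = 56/895 = 0.0626
risk, unboosted participants = 124/1080 = 0.1148
RR = 0.0626 / 0.1148 = 0.545

RR: 0.545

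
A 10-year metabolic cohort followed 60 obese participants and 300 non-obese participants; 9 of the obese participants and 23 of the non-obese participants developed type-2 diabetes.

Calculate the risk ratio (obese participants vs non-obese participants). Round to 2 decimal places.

1.96

risk, obese participants = 9/60 = 0.1500
risk, non-obese participants = 23/300 = 0.0767
RR = 0.1500 / 0.0767 = 1.96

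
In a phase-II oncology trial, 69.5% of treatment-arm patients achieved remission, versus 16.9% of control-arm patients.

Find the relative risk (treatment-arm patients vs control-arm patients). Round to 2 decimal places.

RR = 0.6950 / 0.1690 = 4.11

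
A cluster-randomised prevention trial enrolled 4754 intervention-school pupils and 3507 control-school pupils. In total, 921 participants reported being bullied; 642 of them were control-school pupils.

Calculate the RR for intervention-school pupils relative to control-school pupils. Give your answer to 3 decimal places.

intervention-school pupils with the outcome: 921 − 642 = 279
intervention-school pupils without the outcome: 4754 − 279 = 4475
control-school pupils without the outcome: 3507 − 642 = 2865
risk, intervention-school pupils = 279/4754 = 0.0587
risk, control-school pupils = 642/3507 = 0.1831
RR = 0.0587 / 0.1831 = 0.321

RR = 0.321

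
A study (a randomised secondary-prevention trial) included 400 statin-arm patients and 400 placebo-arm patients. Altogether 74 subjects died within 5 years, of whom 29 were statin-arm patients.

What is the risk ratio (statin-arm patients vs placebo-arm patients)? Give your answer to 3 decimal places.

statin-arm patients without the outcome: 400 − 29 = 371
placebo-arm patients with the outcome: 74 − 29 = 45
placebo-arm patients without the outcome: 400 − 45 = 355
risk, statin-arm patients = 29/400 = 0.0725
risk, placebo-arm patients = 45/400 = 0.1125
RR = 0.0725 / 0.1125 = 0.644

RR: 0.644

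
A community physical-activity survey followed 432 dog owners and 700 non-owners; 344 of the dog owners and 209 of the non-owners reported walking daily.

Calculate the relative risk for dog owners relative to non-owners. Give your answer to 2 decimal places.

RR: 2.67

risk, dog owners = 344/432 = 0.7963
risk, non-owners = 209/700 = 0.2986
RR = 0.7963 / 0.2986 = 2.67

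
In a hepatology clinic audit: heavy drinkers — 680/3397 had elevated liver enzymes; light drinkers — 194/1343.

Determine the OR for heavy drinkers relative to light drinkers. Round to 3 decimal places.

OR = (680 × 1149) / (2717 × 194) = 781320/527098 ≈ 1.482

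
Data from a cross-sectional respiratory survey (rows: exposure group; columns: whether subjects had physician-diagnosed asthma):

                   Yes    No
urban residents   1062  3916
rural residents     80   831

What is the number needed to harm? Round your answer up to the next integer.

NNH: 8

risk, urban residents = 1062/4978 = 0.213339
risk, rural residents = 80/911 = 0.087816
absolute risk difference = 0.125523
1 / 0.125523 = 7.967 → round up → 8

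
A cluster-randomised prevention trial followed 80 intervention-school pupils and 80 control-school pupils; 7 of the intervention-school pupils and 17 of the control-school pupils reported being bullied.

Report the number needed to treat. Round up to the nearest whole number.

risk, intervention-school pupils = 7/80 = 0.087500
risk, control-school pupils = 17/80 = 0.212500
absolute risk difference = 0.125000
1 / 0.125000 = 8.000 → round up → 8

8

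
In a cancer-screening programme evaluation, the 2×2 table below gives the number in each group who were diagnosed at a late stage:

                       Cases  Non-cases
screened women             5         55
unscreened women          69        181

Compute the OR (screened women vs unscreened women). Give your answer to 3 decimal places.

OR = (5 × 181) / (55 × 69) = 905/3795 ≈ 0.238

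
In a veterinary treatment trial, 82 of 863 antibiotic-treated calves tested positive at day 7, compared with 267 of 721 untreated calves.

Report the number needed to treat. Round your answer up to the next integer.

4

risk, antibiotic-treated calves = 82/863 = 0.095017
risk, untreated calves = 267/721 = 0.370319
absolute risk difference = 0.275302
1 / 0.275302 = 3.632 → round up → 4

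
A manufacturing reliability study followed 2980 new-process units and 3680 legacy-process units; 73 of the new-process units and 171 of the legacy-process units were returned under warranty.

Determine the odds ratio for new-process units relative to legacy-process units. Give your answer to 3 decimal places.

OR: 0.515

odds, new-process units = 73/2907 = 0.02511
odds, legacy-process units = 171/3509 = 0.04873
OR = 0.02511 / 0.04873 = 0.515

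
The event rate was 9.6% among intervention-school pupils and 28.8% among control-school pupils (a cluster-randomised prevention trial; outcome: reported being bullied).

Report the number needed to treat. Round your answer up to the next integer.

absolute risk difference = 0.192000
1 / 0.192000 = 5.208 → round up → 6

NNT ≈ 6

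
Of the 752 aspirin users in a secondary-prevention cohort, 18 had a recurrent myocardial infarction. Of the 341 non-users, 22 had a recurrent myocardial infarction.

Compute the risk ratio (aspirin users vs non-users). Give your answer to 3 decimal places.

RR: 0.371

risk, aspirin users = 18/752 = 0.02394
risk, non-users = 22/341 = 0.06452
RR = 0.02394 / 0.06452 = 0.371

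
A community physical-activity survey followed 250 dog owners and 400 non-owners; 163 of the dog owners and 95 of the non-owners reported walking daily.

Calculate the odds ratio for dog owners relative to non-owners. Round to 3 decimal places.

odds, dog owners = 163/87 = 1.8736
odds, non-owners = 95/305 = 0.3115
OR = 1.8736 / 0.3115 = 6.015

6.015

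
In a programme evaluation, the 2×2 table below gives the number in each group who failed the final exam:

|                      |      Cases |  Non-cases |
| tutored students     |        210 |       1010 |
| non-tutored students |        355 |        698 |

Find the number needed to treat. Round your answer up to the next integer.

risk, tutored students = 210/1220 = 0.172131
risk, non-tutored students = 355/1053 = 0.337132
absolute risk difference = 0.165001
1 / 0.165001 = 6.061 → round up → 7

7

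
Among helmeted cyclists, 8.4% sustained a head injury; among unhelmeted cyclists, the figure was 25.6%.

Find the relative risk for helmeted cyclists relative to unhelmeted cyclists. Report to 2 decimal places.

RR = 0.0840 / 0.2560 = 0.33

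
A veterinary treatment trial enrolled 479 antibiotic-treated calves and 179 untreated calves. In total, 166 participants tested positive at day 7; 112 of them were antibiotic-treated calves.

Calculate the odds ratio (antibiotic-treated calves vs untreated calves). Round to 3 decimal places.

OR = 0.706

antibiotic-treated calves without the outcome: 479 − 112 = 367
untreated calves with the outcome: 166 − 112 = 54
untreated calves without the outcome: 179 − 54 = 125
odds, antibiotic-treated calves = 112/367 = 0.3052
odds, untreated calves = 54/125 = 0.4320
OR = 0.3052 / 0.4320 = 0.706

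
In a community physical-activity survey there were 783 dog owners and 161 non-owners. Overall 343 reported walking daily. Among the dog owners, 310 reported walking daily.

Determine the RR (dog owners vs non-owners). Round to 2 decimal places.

RR: 1.93

dog owners without the outcome: 783 − 310 = 473
non-owners with the outcome: 343 − 310 = 33
non-owners without the outcome: 161 − 33 = 128
risk, dog owners = 310/783 = 0.3959
risk, non-owners = 33/161 = 0.2050
RR = 0.3959 / 0.2050 = 1.93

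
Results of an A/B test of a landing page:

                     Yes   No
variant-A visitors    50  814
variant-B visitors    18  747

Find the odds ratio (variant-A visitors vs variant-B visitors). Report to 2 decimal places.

OR = (50 × 747) / (814 × 18) = 37350/14652 ≈ 2.55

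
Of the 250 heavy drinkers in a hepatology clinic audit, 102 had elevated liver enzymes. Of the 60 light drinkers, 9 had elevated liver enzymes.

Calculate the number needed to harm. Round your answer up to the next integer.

NNH: 4

risk, heavy drinkers = 102/250 = 0.408000
risk, light drinkers = 9/60 = 0.150000
absolute risk difference = 0.258000
1 / 0.258000 = 3.876 → round up → 4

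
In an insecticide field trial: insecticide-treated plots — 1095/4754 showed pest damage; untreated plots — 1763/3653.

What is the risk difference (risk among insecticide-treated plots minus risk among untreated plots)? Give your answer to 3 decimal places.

risk, insecticide-treated plots = 1095/4754 = 0.2303
risk, untreated plots = 1763/3653 = 0.4826
risk difference = 0.2303 − 0.4826 = -0.252

RD = -0.252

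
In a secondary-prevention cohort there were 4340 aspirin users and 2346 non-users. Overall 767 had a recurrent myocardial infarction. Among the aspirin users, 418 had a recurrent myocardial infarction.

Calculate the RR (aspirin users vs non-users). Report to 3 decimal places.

0.647

aspirin users without the outcome: 4340 − 418 = 3922
non-users with the outcome: 767 − 418 = 349
non-users without the outcome: 2346 − 349 = 1997
risk, aspirin users = 418/4340 = 0.0963
risk, non-users = 349/2346 = 0.1488
RR = 0.0963 / 0.1488 = 0.647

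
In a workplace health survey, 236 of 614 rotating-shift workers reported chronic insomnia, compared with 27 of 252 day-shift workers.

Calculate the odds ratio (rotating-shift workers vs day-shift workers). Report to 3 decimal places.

OR = (236 × 225) / (378 × 27) = 53100/10206 ≈ 5.203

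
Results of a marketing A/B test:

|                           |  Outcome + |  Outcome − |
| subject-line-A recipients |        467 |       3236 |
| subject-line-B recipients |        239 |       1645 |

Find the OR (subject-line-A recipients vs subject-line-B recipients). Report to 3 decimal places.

odds, subject-line-A recipients = 467/3236 = 0.1443
odds, subject-line-B recipients = 239/1645 = 0.1453
OR = 0.1443 / 0.1453 = 0.993

OR ≈ 0.993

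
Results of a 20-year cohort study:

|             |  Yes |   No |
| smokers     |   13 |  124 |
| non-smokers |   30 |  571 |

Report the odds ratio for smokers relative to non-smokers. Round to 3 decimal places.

1.995

odds, smokers = 13/124 = 0.10484
odds, non-smokers = 30/571 = 0.05254
OR = 0.10484 / 0.05254 = 1.995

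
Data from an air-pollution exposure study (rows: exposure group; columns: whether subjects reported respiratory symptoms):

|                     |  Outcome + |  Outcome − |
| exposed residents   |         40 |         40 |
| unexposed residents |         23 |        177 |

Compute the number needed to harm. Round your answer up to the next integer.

risk, exposed residents = 40/80 = 0.500000
risk, unexposed residents = 23/200 = 0.115000
absolute risk difference = 0.385000
1 / 0.385000 = 2.597 → round up → 3

3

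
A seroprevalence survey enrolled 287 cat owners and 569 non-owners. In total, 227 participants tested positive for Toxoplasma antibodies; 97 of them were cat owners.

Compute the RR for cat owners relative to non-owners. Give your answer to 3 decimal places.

cat owners without the outcome: 287 − 97 = 190
non-owners with the outcome: 227 − 97 = 130
non-owners without the outcome: 569 − 130 = 439
risk, cat owners = 97/287 = 0.3380
risk, non-owners = 130/569 = 0.2285
RR = 0.3380 / 0.2285 = 1.479

1.479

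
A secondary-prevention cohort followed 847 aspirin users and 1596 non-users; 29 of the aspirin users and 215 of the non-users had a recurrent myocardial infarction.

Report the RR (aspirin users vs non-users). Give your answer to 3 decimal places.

risk, aspirin users = 29/847 = 0.03424
risk, non-users = 215/1596 = 0.13471
RR = 0.03424 / 0.13471 = 0.254

RR = 0.254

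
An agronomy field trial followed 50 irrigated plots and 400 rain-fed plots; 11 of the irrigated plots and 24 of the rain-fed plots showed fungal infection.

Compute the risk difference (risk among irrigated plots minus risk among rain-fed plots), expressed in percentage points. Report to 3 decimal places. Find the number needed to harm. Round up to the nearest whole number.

risk, irrigated plots = 11/50 = 0.2200
risk, rain-fed plots = 24/400 = 0.0600
risk difference = 0.2200 − 0.0600 = 0.1600 → 16.000 percentage points
absolute risk difference = 0.160000
1 / 0.160000 = 6.250 → round up → 7

RD = 16.000; NNH = 7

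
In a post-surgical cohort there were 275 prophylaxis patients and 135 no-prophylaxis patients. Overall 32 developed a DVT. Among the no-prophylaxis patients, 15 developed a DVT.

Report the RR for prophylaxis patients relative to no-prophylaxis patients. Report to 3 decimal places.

RR = 0.556

prophylaxis patients with the outcome: 32 − 15 = 17
prophylaxis patients without the outcome: 275 − 17 = 258
no-prophylaxis patients without the outcome: 135 − 15 = 120
risk, prophylaxis patients = 17/275 = 0.0618
risk, no-prophylaxis patients = 15/135 = 0.1111
RR = 0.0618 / 0.1111 = 0.556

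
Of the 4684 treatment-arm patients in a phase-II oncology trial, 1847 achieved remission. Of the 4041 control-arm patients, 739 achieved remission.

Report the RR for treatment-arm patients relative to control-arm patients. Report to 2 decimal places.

RR = 2.16

risk, treatment-arm patients = 1847/4684 = 0.3943
risk, control-arm patients = 739/4041 = 0.1829
RR = 0.3943 / 0.1829 = 2.16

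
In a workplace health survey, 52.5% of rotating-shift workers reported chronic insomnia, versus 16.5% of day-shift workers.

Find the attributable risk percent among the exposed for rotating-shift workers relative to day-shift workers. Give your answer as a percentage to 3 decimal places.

AR% = (0.5250 − 0.1650) / 0.5250 = 0.6857 → 68.571%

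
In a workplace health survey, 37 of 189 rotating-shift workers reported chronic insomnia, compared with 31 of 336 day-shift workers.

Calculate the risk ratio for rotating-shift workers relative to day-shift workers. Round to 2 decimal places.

RR ≈ 2.12

risk, rotating-shift workers = 37/189 = 0.1958
risk, day-shift workers = 31/336 = 0.0923
RR = 0.1958 / 0.0923 = 2.12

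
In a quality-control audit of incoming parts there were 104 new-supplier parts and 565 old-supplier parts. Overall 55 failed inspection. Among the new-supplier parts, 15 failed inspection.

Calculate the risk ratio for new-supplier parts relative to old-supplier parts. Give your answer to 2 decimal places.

new-supplier parts without the outcome: 104 − 15 = 89
old-supplier parts with the outcome: 55 − 15 = 40
old-supplier parts without the outcome: 565 − 40 = 525
risk, new-supplier parts = 15/104 = 0.1442
risk, old-supplier parts = 40/565 = 0.0708
RR = 0.1442 / 0.0708 = 2.04

2.04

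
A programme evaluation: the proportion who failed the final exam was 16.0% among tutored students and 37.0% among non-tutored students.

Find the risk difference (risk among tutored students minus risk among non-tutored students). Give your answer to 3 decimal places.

risk difference = 0.1600 − 0.3700 = -0.210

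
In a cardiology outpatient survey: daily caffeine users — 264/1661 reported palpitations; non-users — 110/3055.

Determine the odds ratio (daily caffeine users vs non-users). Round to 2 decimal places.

5.06

odds, daily caffeine users = 264/1397 = 0.18898
odds, non-users = 110/2945 = 0.03735
OR = 0.18898 / 0.03735 = 5.06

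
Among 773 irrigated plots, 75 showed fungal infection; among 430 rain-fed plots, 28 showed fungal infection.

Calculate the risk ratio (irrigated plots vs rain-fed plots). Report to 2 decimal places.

risk, irrigated plots = 75/773 = 0.0970
risk, rain-fed plots = 28/430 = 0.0651
RR = 0.0970 / 0.0651 = 1.49

1.49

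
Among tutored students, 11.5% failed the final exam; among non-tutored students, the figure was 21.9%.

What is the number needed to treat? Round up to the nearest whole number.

NNT: 10

absolute risk difference = 0.104000
1 / 0.104000 = 9.615 → round up → 10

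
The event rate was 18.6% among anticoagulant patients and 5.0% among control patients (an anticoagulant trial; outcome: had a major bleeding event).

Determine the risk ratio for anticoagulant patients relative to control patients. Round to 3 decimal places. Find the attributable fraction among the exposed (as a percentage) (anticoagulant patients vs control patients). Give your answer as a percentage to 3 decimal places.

RR = 0.1860 / 0.0500 = 3.720
AR% = (0.1860 − 0.0500) / 0.1860 = 0.7312 → 73.118%

RR = 3.720; AR% = 73.118%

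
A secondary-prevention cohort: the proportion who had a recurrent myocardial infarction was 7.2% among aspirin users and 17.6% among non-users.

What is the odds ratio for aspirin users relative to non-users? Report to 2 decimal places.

0.36

odds, aspirin users = 0.0720/0.9280 = 0.0776
odds, non-users = 0.1760/0.8240 = 0.2136
OR = 0.0776 / 0.2136 = 0.36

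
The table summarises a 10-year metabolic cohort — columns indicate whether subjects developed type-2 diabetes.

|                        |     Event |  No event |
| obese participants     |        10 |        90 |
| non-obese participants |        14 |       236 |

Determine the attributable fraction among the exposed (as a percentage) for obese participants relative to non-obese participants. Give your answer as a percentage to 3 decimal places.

risk, obese participants = 10/100 = 0.1000
risk, non-obese participants = 14/250 = 0.0560
AR% = (0.1000 − 0.0560) / 0.1000 = 0.4400 → 44.000%

AR% = 44.000%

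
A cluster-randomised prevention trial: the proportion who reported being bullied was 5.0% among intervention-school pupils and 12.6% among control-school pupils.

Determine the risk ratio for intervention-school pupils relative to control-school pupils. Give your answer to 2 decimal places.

RR = 0.0500 / 0.1260 = 0.40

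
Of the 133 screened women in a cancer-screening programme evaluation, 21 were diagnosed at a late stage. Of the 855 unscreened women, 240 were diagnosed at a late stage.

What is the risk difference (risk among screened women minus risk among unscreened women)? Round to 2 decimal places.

RD ≈ -0.12

risk, screened women = 21/133 = 0.1579
risk, unscreened women = 240/855 = 0.2807
risk difference = 0.1579 − 0.2807 = -0.12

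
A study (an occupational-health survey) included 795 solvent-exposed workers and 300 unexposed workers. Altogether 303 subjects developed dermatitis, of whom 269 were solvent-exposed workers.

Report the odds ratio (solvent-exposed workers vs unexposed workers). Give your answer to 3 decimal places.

solvent-exposed workers without the outcome: 795 − 269 = 526
unexposed workers with the outcome: 303 − 269 = 34
unexposed workers without the outcome: 300 − 34 = 266
OR = (269 × 266) / (526 × 34) = 71554/17884 ≈ 4.001

OR ≈ 4.001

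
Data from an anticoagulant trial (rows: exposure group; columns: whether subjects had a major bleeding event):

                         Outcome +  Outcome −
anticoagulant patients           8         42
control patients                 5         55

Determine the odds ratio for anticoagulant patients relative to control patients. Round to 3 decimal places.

OR = (8 × 55) / (42 × 5) = 440/210 ≈ 2.095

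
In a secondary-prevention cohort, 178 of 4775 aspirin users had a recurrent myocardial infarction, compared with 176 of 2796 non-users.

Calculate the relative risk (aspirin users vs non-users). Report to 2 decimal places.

risk, aspirin users = 178/4775 = 0.03728
risk, non-users = 176/2796 = 0.06295
RR = 0.03728 / 0.06295 = 0.59

RR: 0.59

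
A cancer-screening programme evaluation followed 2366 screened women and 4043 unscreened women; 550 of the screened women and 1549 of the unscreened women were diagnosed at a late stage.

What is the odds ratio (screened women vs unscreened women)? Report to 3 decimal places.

odds, screened women = 550/1816 = 0.3029
odds, unscreened women = 1549/2494 = 0.6211
OR = 0.3029 / 0.6211 = 0.488

0.488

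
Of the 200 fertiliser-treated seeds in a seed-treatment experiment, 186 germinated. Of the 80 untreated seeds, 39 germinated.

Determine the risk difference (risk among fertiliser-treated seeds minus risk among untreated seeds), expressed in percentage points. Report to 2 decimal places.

44.25

risk, fertiliser-treated seeds = 186/200 = 0.9300
risk, untreated seeds = 39/80 = 0.4875
risk difference = 0.9300 − 0.4875 = 0.4425 → 44.25 percentage points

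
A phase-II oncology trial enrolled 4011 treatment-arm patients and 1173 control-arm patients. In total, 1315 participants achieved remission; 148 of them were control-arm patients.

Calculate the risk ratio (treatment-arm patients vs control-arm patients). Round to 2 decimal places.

treatment-arm patients with the outcome: 1315 − 148 = 1167
treatment-arm patients without the outcome: 4011 − 1167 = 2844
control-arm patients without the outcome: 1173 − 148 = 1025
risk, treatment-arm patients = 1167/4011 = 0.2909
risk, control-arm patients = 148/1173 = 0.1262
RR = 0.2909 / 0.1262 = 2.31

RR: 2.31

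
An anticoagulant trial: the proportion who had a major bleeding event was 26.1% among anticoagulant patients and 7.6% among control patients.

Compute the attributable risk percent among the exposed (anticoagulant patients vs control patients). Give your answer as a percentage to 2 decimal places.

AR% = (0.2610 − 0.0760) / 0.2610 = 0.7088 → 70.88%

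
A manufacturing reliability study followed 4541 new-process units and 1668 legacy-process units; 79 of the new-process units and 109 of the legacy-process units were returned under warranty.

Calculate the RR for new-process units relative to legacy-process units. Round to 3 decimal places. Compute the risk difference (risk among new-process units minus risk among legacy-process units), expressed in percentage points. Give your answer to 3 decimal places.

risk, new-process units = 79/4541 = 0.01740
risk, legacy-process units = 109/1668 = 0.06535
RR = 0.01740 / 0.06535 = 0.266
risk difference = 0.01740 − 0.06535 = -0.04795 → -4.795 percentage points

RR = 0.266; RD = -4.795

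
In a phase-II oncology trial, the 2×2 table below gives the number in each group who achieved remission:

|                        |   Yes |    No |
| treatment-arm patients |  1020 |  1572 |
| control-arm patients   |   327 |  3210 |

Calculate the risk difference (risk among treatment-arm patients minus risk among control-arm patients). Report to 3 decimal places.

risk, treatment-arm patients = 1020/2592 = 0.3935
risk, control-arm patients = 327/3537 = 0.0925
risk difference = 0.3935 − 0.0925 = 0.301

RD: 0.301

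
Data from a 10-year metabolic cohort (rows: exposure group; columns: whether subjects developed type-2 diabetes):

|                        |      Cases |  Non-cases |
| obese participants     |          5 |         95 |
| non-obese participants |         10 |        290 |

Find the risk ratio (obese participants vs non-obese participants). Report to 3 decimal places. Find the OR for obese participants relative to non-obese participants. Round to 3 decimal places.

risk, obese participants = 5/100 = 0.05000
risk, non-obese participants = 10/300 = 0.03333
RR = 0.05000 / 0.03333 = 1.500
OR = (5 × 290) / (95 × 10) = 1450/950 ≈ 1.526

RR = 1.500; OR = 1.526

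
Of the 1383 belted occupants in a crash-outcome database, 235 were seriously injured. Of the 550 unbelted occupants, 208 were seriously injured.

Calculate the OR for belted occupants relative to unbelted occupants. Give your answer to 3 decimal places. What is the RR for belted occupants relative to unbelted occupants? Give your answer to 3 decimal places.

odds, belted occupants = 235/1148 = 0.2047
odds, unbelted occupants = 208/342 = 0.6082
OR = 0.2047 / 0.6082 = 0.337
risk, belted occupants = 235/1383 = 0.1699
risk, unbelted occupants = 208/550 = 0.3782
RR = 0.1699 / 0.3782 = 0.449

OR = 0.337; RR = 0.449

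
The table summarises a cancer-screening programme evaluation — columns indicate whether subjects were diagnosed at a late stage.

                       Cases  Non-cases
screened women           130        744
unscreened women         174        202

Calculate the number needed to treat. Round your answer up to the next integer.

NNT ≈ 4

risk, screened women = 130/874 = 0.148741
risk, unscreened women = 174/376 = 0.462766
absolute risk difference = 0.314025
1 / 0.314025 = 3.184 → round up → 4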